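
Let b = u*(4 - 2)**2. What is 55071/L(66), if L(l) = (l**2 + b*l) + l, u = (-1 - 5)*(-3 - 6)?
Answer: 18357/6226 ≈ 2.9484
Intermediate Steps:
u = 54 (u = -6*(-9) = 54)
b = 216 (b = 54*(4 - 2)**2 = 54*2**2 = 54*4 = 216)
L(l) = l**2 + 217*l (L(l) = (l**2 + 216*l) + l = l**2 + 217*l)
55071/L(66) = 55071/((66*(217 + 66))) = 55071/((66*283)) = 55071/18678 = 55071*(1/18678) = 18357/6226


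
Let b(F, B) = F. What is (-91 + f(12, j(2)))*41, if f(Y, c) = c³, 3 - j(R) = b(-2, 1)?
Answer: 1394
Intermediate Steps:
j(R) = 5 (j(R) = 3 - 1*(-2) = 3 + 2 = 5)
(-91 + f(12, j(2)))*41 = (-91 + 5³)*41 = (-91 + 125)*41 = 34*41 = 1394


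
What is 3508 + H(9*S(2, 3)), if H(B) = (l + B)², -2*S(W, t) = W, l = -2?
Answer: 3629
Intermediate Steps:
S(W, t) = -W/2
H(B) = (-2 + B)²
3508 + H(9*S(2, 3)) = 3508 + (-2 + 9*(-½*2))² = 3508 + (-2 + 9*(-1))² = 3508 + (-2 - 9)² = 3508 + (-11)² = 3508 + 121 = 3629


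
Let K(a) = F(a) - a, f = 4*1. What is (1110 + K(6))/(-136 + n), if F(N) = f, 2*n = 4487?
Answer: 2216/4215 ≈ 0.52574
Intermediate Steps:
n = 4487/2 (n = (½)*4487 = 4487/2 ≈ 2243.5)
f = 4
F(N) = 4
K(a) = 4 - a
(1110 + K(6))/(-136 + n) = (1110 + (4 - 1*6))/(-136 + 4487/2) = (1110 + (4 - 6))/(4215/2) = (1110 - 2)*(2/4215) = 1108*(2/4215) = 2216/4215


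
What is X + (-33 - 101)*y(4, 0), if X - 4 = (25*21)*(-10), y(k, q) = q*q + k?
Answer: -5782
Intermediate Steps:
y(k, q) = k + q² (y(k, q) = q² + k = k + q²)
X = -5246 (X = 4 + (25*21)*(-10) = 4 + 525*(-10) = 4 - 5250 = -5246)
X + (-33 - 101)*y(4, 0) = -5246 + (-33 - 101)*(4 + 0²) = -5246 - 134*(4 + 0) = -5246 - 134*4 = -5246 - 536 = -5782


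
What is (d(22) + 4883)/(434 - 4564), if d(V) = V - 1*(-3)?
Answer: -2454/2065 ≈ -1.1884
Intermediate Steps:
d(V) = 3 + V (d(V) = V + 3 = 3 + V)
(d(22) + 4883)/(434 - 4564) = ((3 + 22) + 4883)/(434 - 4564) = (25 + 4883)/(-4130) = 4908*(-1/4130) = -2454/2065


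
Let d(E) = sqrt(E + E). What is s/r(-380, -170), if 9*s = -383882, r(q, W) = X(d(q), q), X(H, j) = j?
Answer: 191941/1710 ≈ 112.25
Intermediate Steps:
d(E) = sqrt(2)*sqrt(E) (d(E) = sqrt(2*E) = sqrt(2)*sqrt(E))
r(q, W) = q
s = -383882/9 (s = (1/9)*(-383882) = -383882/9 ≈ -42654.)
s/r(-380, -170) = -383882/9/(-380) = -383882/9*(-1/380) = 191941/1710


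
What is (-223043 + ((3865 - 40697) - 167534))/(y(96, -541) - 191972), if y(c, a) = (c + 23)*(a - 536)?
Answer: 427409/320135 ≈ 1.3351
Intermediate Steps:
y(c, a) = (-536 + a)*(23 + c) (y(c, a) = (23 + c)*(-536 + a) = (-536 + a)*(23 + c))
(-223043 + ((3865 - 40697) - 167534))/(y(96, -541) - 191972) = (-223043 + ((3865 - 40697) - 167534))/((-12328 - 536*96 + 23*(-541) - 541*96) - 191972) = (-223043 + (-36832 - 167534))/((-12328 - 51456 - 12443 - 51936) - 191972) = (-223043 - 204366)/(-128163 - 191972) = -427409/(-320135) = -427409*(-1/320135) = 427409/320135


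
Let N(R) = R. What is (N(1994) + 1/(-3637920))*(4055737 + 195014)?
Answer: 10278333599707243/1212640 ≈ 8.4760e+9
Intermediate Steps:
(N(1994) + 1/(-3637920))*(4055737 + 195014) = (1994 + 1/(-3637920))*(4055737 + 195014) = (1994 - 1/3637920)*4250751 = (7254012479/3637920)*4250751 = 10278333599707243/1212640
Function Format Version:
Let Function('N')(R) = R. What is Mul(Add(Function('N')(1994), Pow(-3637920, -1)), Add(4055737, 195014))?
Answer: Rational(10278333599707243, 1212640) ≈ 8.4760e+9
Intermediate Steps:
Mul(Add(Function('N')(1994), Pow(-3637920, -1)), Add(4055737, 195014)) = Mul(Add(1994, Pow(-3637920, -1)), Add(4055737, 195014)) = Mul(Add(1994, Rational(-1, 3637920)), 4250751) = Mul(Rational(7254012479, 3637920), 4250751) = Rational(10278333599707243, 1212640)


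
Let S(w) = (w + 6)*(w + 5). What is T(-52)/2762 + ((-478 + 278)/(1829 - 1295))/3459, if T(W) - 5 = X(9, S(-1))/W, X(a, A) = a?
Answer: 217449403/132644376072 ≈ 0.0016393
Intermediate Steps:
S(w) = (5 + w)*(6 + w) (S(w) = (6 + w)*(5 + w) = (5 + w)*(6 + w))
T(W) = 5 + 9/W
T(-52)/2762 + ((-478 + 278)/(1829 - 1295))/3459 = (5 + 9/(-52))/2762 + ((-478 + 278)/(1829 - 1295))/3459 = (5 + 9*(-1/52))*(1/2762) - 200/534*(1/3459) = (5 - 9/52)*(1/2762) - 200*1/534*(1/3459) = (251/52)*(1/2762) - 100/267*1/3459 = 251/143624 - 100/923553 = 217449403/132644376072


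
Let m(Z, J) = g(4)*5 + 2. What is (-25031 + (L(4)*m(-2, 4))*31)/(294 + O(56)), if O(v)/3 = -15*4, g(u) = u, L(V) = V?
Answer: -22303/114 ≈ -195.64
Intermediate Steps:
m(Z, J) = 22 (m(Z, J) = 4*5 + 2 = 20 + 2 = 22)
O(v) = -180 (O(v) = 3*(-15*4) = 3*(-60) = -180)
(-25031 + (L(4)*m(-2, 4))*31)/(294 + O(56)) = (-25031 + (4*22)*31)/(294 - 180) = (-25031 + 88*31)/114 = (-25031 + 2728)*(1/114) = -22303*1/114 = -22303/114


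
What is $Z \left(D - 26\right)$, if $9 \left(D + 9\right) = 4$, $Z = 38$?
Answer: $- \frac{11818}{9} \approx -1313.1$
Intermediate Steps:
$D = - \frac{77}{9}$ ($D = -9 + \frac{1}{9} \cdot 4 = -9 + \frac{4}{9} = - \frac{77}{9} \approx -8.5556$)
$Z \left(D - 26\right) = 38 \left(- \frac{77}{9} - 26\right) = 38 \left(- \frac{311}{9}\right) = - \frac{11818}{9}$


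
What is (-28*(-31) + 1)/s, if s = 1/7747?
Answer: 6732143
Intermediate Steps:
s = 1/7747 ≈ 0.00012908
(-28*(-31) + 1)/s = (-28*(-31) + 1)/(1/7747) = (868 + 1)*7747 = 869*7747 = 6732143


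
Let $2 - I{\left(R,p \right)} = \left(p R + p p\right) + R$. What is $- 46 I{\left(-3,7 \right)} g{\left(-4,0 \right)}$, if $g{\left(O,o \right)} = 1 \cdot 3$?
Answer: $3174$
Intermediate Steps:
$g{\left(O,o \right)} = 3$
$I{\left(R,p \right)} = 2 - R - p^{2} - R p$ ($I{\left(R,p \right)} = 2 - \left(\left(p R + p p\right) + R\right) = 2 - \left(\left(R p + p^{2}\right) + R\right) = 2 - \left(\left(p^{2} + R p\right) + R\right) = 2 - \left(R + p^{2} + R p\right) = 2 - R - p^{2} - R p$)
$- 46 I{\left(-3,7 \right)} g{\left(-4,0 \right)} = - 46 \left(2 - -3 - 7^{2} - \left(-3\right) 7\right) 3 = - 46 \left(2 + 3 - 49 + 21\right) 3 = \left(-46\right) \left(-23\right) 3 = 1058 \cdot 3 = 3174$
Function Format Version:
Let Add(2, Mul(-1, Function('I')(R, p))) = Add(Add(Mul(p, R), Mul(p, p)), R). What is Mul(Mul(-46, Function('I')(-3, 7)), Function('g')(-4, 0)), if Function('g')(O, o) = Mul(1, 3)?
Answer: 3174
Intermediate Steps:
Function('g')(O, o) = 3
Function('I')(R, p) = Add(2, Mul(-1, R), Mul(-1, Pow(p, 2)), Mul(-1, R, p)) (Function('I')(R, p) = Add(2, Mul(-1, Add(Add(Mul(p, R), Mul(p, p)), R))) = Add(2, Mul(-1, Add(Add(Mul(R, p), Pow(p, 2)), R))) = Add(2, Mul(-1, Add(Add(Pow(p, 2), Mul(R, p)), R))) = Add(2, Mul(-1, Add(R, Pow(p, 2), Mul(R, p)))) = Add(2, Add(Mul(-1, R), Mul(-1, Pow(p, 2)), Mul(-1, R, p))) = Add(2, Mul(-1, R), Mul(-1, Pow(p, 2)), Mul(-1, R, p)))
Mul(Mul(-46, Function('I')(-3, 7)), Function('g')(-4, 0)) = Mul(Mul(-46, Add(2, Mul(-1, -3), Mul(-1, Pow(7, 2)), Mul(-1, -3, 7))), 3) = Mul(Mul(-46, Add(2, 3, Mul(-1, 49), 21)), 3) = Mul(Mul(-46, Add(2, 3, -49, 21)), 3) = Mul(Mul(-46, -23), 3) = Mul(1058, 3) = 3174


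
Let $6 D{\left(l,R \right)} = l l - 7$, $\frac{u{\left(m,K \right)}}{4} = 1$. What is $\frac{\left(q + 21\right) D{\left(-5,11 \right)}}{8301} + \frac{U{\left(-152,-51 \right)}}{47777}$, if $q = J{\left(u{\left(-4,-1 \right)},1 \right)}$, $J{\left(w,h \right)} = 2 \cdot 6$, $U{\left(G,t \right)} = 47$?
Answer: $\frac{1706690}{132198959} \approx 0.01291$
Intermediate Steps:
$u{\left(m,K \right)} = 4$ ($u{\left(m,K \right)} = 4 \cdot 1 = 4$)
$J{\left(w,h \right)} = 12$
$q = 12$
$D{\left(l,R \right)} = - \frac{7}{6} + \frac{l^{2}}{6}$ ($D{\left(l,R \right)} = \frac{l l - 7}{6} = \frac{l^{2} - 7}{6} = \frac{-7 + l^{2}}{6} = - \frac{7}{6} + \frac{l^{2}}{6}$)
$\frac{\left(q + 21\right) D{\left(-5,11 \right)}}{8301} + \frac{U{\left(-152,-51 \right)}}{47777} = \frac{\left(12 + 21\right) \left(- \frac{7}{6} + \frac{\left(-5\right)^{2}}{6}\right)}{8301} + \frac{47}{47777} = 33 \left(- \frac{7}{6} + \frac{1}{6} \cdot 25\right) \frac{1}{8301} + 47 \cdot \frac{1}{47777} = 33 \left(- \frac{7}{6} + \frac{25}{6}\right) \frac{1}{8301} + \frac{47}{47777} = 33 \cdot 3 \cdot \frac{1}{8301} + \frac{47}{47777} = 99 \cdot \frac{1}{8301} + \frac{47}{47777} = \frac{33}{2767} + \frac{47}{47777} = \frac{1706690}{132198959}$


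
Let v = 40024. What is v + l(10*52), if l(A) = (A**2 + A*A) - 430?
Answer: 580394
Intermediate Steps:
l(A) = -430 + 2*A**2 (l(A) = (A**2 + A**2) - 430 = 2*A**2 - 430 = -430 + 2*A**2)
v + l(10*52) = 40024 + (-430 + 2*(10*52)**2) = 40024 + (-430 + 2*520**2) = 40024 + (-430 + 2*270400) = 40024 + (-430 + 540800) = 40024 + 540370 = 580394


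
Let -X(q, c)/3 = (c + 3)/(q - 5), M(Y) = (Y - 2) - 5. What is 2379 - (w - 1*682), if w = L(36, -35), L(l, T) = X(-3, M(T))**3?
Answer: 3168845/512 ≈ 6189.1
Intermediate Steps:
M(Y) = -7 + Y (M(Y) = (-2 + Y) - 5 = -7 + Y)
X(q, c) = -3*(3 + c)/(-5 + q) (X(q, c) = -3*(c + 3)/(q - 5) = -3*(3 + c)/(-5 + q))
L(l, T) = (-3/2 + 3*T/8)**3 (L(l, T) = (3*(-3 - (-7 + T))/(-5 - 3))**3 = (3*(-3 + (7 - T))/(-8))**3 = (3*(-1/8)*(4 - T))**3 = (-3/2 + 3*T/8)**3)
w = -1601613/512 (w = 27*(-4 - 35)**3/512 = (27/512)*(-39)**3 = (27/512)*(-59319) = -1601613/512 ≈ -3128.1)
2379 - (w - 1*682) = 2379 - (-1601613/512 - 1*682) = 2379 - (-1601613/512 - 682) = 2379 - 1*(-1950797/512) = 2379 + 1950797/512 = 3168845/512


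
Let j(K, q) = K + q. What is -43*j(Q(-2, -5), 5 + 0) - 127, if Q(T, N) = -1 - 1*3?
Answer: -170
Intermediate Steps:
Q(T, N) = -4 (Q(T, N) = -1 - 3 = -4)
-43*j(Q(-2, -5), 5 + 0) - 127 = -43*(-4 + (5 + 0)) - 127 = -43*(-4 + 5) - 127 = -43*1 - 127 = -43 - 127 = -170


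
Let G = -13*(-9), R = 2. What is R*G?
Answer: 234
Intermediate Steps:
G = 117
R*G = 2*117 = 234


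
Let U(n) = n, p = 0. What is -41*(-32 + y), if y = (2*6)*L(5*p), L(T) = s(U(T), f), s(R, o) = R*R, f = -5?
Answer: 1312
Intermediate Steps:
s(R, o) = R**2
L(T) = T**2
y = 0 (y = (2*6)*(5*0)**2 = 12*0**2 = 12*0 = 0)
-41*(-32 + y) = -41*(-32 + 0) = -41*(-32) = 1312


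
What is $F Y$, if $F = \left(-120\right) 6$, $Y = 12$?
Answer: $-8640$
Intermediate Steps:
$F = -720$
$F Y = \left(-720\right) 12 = -8640$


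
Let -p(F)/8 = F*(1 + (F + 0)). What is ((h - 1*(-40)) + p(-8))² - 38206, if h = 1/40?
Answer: 205180161/1600 ≈ 1.2824e+5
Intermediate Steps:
h = 1/40 ≈ 0.025000
p(F) = -8*F*(1 + F) (p(F) = -8*F*(1 + (F + 0)) = -8*F*(1 + F))
((h - 1*(-40)) + p(-8))² - 38206 = ((1/40 - 1*(-40)) - 8*(-8)*(1 - 8))² - 38206 = ((1/40 + 40) - 8*(-8)*(-7))² - 38206 = (1601/40 - 448)² - 38206 = (-16319/40)² - 38206 = 266309761/1600 - 38206 = 205180161/1600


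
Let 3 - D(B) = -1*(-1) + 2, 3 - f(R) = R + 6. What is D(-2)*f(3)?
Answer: 0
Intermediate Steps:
f(R) = -3 - R (f(R) = 3 - (R + 6) = 3 - (6 + R) = 3 + (-6 - R) = -3 - R)
D(B) = 0 (D(B) = 3 - (-1*(-1) + 2) = 3 - (1 + 2) = 3 - 1*3 = 3 - 3 = 0)
D(-2)*f(3) = 0*(-3 - 1*3) = 0*(-3 - 3) = 0*(-6) = 0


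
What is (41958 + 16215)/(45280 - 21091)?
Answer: 19391/8063 ≈ 2.4049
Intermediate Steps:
(41958 + 16215)/(45280 - 21091) = 58173/24189 = 58173*(1/24189) = 19391/8063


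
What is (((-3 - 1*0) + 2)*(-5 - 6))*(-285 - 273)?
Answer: -6138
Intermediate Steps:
(((-3 - 1*0) + 2)*(-5 - 6))*(-285 - 273) = (((-3 + 0) + 2)*(-11))*(-558) = ((-3 + 2)*(-11))*(-558) = -1*(-11)*(-558) = 11*(-558) = -6138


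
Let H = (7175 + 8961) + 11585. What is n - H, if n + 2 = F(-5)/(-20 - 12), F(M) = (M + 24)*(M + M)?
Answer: -443473/16 ≈ -27717.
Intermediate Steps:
F(M) = 2*M*(24 + M) (F(M) = (24 + M)*(2*M) = 2*M*(24 + M))
H = 27721 (H = 16136 + 11585 = 27721)
n = 63/16 (n = -2 + (2*(-5)*(24 - 5))/(-20 - 12) = -2 + (2*(-5)*19)/(-32) = -2 - 1/32*(-190) = -2 + 95/16 = 63/16 ≈ 3.9375)
n - H = 63/16 - 1*27721 = 63/16 - 27721 = -443473/16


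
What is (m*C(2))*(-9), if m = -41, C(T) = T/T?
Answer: 369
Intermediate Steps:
C(T) = 1
(m*C(2))*(-9) = -41*1*(-9) = -41*(-9) = 369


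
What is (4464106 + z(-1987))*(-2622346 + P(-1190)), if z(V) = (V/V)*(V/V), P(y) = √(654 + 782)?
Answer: -11706433135022 + 8928214*√359 ≈ -1.1706e+13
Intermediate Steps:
P(y) = 2*√359 (P(y) = √1436 = 2*√359)
z(V) = 1 (z(V) = 1*1 = 1)
(4464106 + z(-1987))*(-2622346 + P(-1190)) = (4464106 + 1)*(-2622346 + 2*√359) = 4464107*(-2622346 + 2*√359) = -11706433135022 + 8928214*√359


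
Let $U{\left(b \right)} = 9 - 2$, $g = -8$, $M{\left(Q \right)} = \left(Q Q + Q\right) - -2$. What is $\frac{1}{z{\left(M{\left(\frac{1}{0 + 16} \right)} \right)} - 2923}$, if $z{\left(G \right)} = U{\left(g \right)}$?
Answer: $- \frac{1}{2916} \approx -0.00034294$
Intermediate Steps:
$M{\left(Q \right)} = 2 + Q + Q^{2}$ ($M{\left(Q \right)} = \left(Q^{2} + Q\right) + 2 = \left(Q + Q^{2}\right) + 2 = 2 + Q + Q^{2}$)
$U{\left(b \right)} = 7$ ($U{\left(b \right)} = 9 - 2 = 7$)
$z{\left(G \right)} = 7$
$\frac{1}{z{\left(M{\left(\frac{1}{0 + 16} \right)} \right)} - 2923} = \frac{1}{7 - 2923} = \frac{1}{-2916} = - \frac{1}{2916}$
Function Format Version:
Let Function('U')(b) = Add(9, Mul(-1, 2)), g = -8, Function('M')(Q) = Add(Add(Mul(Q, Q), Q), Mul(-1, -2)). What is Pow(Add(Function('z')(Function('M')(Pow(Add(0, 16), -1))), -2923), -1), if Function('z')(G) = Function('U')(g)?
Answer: Rational(-1, 2916) ≈ -0.00034294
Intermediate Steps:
Function('M')(Q) = Add(2, Q, Pow(Q, 2)) (Function('M')(Q) = Add(Add(Pow(Q, 2), Q), 2) = Add(Add(Q, Pow(Q, 2)), 2) = Add(2, Q, Pow(Q, 2)))
Function('U')(b) = 7 (Function('U')(b) = Add(9, -2) = 7)
Function('z')(G) = 7
Pow(Add(Function('z')(Function('M')(Pow(Add(0, 16), -1))), -2923), -1) = Pow(Add(7, -2923), -1) = Pow(-2916, -1) = Rational(-1, 2916)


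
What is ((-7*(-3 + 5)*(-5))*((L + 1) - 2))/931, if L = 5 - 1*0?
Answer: 40/133 ≈ 0.30075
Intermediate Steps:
L = 5 (L = 5 + 0 = 5)
((-7*(-3 + 5)*(-5))*((L + 1) - 2))/931 = ((-7*(-3 + 5)*(-5))*((5 + 1) - 2))/931 = ((-14*(-5))*(6 - 2))*(1/931) = (-7*(-10)*4)*(1/931) = (70*4)*(1/931) = 280*(1/931) = 40/133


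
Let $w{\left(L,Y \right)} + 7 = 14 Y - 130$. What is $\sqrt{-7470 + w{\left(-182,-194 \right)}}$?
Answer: $3 i \sqrt{1147} \approx 101.6 i$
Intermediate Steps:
$w{\left(L,Y \right)} = -137 + 14 Y$ ($w{\left(L,Y \right)} = -7 + \left(14 Y - 130\right) = -7 + \left(-130 + 14 Y\right) = -137 + 14 Y$)
$\sqrt{-7470 + w{\left(-182,-194 \right)}} = \sqrt{-7470 + \left(-137 + 14 \left(-194\right)\right)} = \sqrt{-7470 - 2853} = \sqrt{-10323} = 3 i \sqrt{1147}$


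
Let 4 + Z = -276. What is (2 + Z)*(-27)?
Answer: 7506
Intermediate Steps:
Z = -280 (Z = -4 - 276 = -280)
(2 + Z)*(-27) = (2 - 280)*(-27) = -278*(-27) = 7506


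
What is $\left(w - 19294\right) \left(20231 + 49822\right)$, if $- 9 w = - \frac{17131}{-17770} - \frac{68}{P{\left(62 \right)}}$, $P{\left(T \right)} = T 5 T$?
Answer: $- \frac{23081404416118881}{17076970} \approx -1.3516 \cdot 10^{9}$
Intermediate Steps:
$P{\left(T \right)} = 5 T^{2}$ ($P{\left(T \right)} = 5 T T = 5 T^{2}$)
$w = - \frac{1822497}{17076970}$ ($w = - \frac{- \frac{17131}{-17770} - \frac{68}{5 \cdot 62^{2}}}{9} = - \frac{\left(-17131\right) \left(- \frac{1}{17770}\right) - \frac{68}{5 \cdot 3844}}{9} = - \frac{\frac{17131}{17770} - \frac{68}{19220}}{9} = - \frac{\frac{17131}{17770} - \frac{17}{4805}}{9} = \left(- \frac{1}{9}\right) \frac{16402473}{17076970} = - \frac{1822497}{17076970} \approx -0.10672$)
$\left(w - 19294\right) \left(20231 + 49822\right) = \left(- \frac{1822497}{17076970} - 19294\right) \left(20231 + 49822\right) = \left(- \frac{329484881677}{17076970}\right) 70053 = - \frac{23081404416118881}{17076970}$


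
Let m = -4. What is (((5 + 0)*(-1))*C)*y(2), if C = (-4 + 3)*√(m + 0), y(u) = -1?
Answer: -10*I ≈ -10.0*I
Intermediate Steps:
C = -2*I (C = (-4 + 3)*√(-4 + 0) = -√(-4) = -2*I ≈ -2.0*I)
(((5 + 0)*(-1))*C)*y(2) = (((5 + 0)*(-1))*(-2*I))*(-1) = ((5*(-1))*(-2*I))*(-1) = -(-10)*I*(-1) = (10*I)*(-1) = -10*I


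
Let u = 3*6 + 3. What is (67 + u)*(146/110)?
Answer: 584/5 ≈ 116.80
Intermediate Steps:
u = 21 (u = 18 + 3 = 21)
(67 + u)*(146/110) = (67 + 21)*(146/110) = 88*(146*(1/110)) = 88*(73/55) = 584/5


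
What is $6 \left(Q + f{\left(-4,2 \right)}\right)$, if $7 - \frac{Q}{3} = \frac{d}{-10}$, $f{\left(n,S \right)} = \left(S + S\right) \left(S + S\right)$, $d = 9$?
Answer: $\frac{1191}{5} \approx 238.2$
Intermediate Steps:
$f{\left(n,S \right)} = 4 S^{2}$ ($f{\left(n,S \right)} = 2 S 2 S = 4 S^{2}$)
$Q = \frac{237}{10}$ ($Q = 21 - 3 \frac{9}{-10} = 21 - 3 \cdot 9 \left(- \frac{1}{10}\right) = 21 - - \frac{27}{10} = 21 + \frac{27}{10} = \frac{237}{10} \approx 23.7$)
$6 \left(Q + f{\left(-4,2 \right)}\right) = 6 \left(\frac{237}{10} + 4 \cdot 2^{2}\right) = 6 \left(\frac{237}{10} + 4 \cdot 4\right) = 6 \left(\frac{237}{10} + 16\right) = 6 \cdot \frac{397}{10} = \frac{1191}{5}$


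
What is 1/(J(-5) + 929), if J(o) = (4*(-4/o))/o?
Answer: 25/23209 ≈ 0.0010772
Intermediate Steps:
J(o) = -16/o² (J(o) = (-16/o)/o = -16/o²)
1/(J(-5) + 929) = 1/(-16/(-5)² + 929) = 1/(-16*1/25 + 929) = 1/(-16/25 + 929) = 1/(23209/25) = 25/23209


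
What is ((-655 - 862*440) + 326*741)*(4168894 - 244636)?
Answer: -542995655202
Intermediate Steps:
((-655 - 862*440) + 326*741)*(4168894 - 244636) = ((-655 - 379280) + 241566)*3924258 = (-379935 + 241566)*3924258 = -138369*3924258 = -542995655202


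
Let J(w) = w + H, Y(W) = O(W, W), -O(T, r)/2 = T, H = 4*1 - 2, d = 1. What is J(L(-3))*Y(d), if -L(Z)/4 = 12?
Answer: 92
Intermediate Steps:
H = 2 (H = 4 - 2 = 2)
O(T, r) = -2*T
Y(W) = -2*W
L(Z) = -48 (L(Z) = -4*12 = -48)
J(w) = 2 + w (J(w) = w + 2 = 2 + w)
J(L(-3))*Y(d) = (2 - 48)*(-2*1) = -46*(-2) = 92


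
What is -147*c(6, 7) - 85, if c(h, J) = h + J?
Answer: -1996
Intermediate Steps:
c(h, J) = J + h
-147*c(6, 7) - 85 = -147*(7 + 6) - 85 = -147*13 - 85 = -1911 - 85 = -1996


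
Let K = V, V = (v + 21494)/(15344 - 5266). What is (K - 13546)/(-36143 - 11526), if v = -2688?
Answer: 68248891/240204091 ≈ 0.28413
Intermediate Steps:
V = 9403/5039 (V = (-2688 + 21494)/(15344 - 5266) = 18806/10078 = 18806*(1/10078) = 9403/5039 ≈ 1.8660)
K = 9403/5039 ≈ 1.8660
(K - 13546)/(-36143 - 11526) = (9403/5039 - 13546)/(-36143 - 11526) = -68248891/5039/(-47669) = -68248891/5039*(-1/47669) = 68248891/240204091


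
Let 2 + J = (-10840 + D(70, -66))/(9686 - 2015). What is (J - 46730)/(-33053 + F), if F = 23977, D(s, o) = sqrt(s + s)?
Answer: 89623003/17405499 - sqrt(35)/34810998 ≈ 5.1491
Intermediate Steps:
D(s, o) = sqrt(2)*sqrt(s) (D(s, o) = sqrt(2*s) = sqrt(2)*sqrt(s))
J = -26182/7671 + 2*sqrt(35)/7671 (J = -2 + (-10840 + sqrt(2)*sqrt(70))/(9686 - 2015) = -2 + (-10840 + 2*sqrt(35))/7671 = -2 + (-10840 + 2*sqrt(35))*(1/7671) = -2 + (-10840/7671 + 2*sqrt(35)/7671) = -26182/7671 + 2*sqrt(35)/7671 ≈ -3.4116)
(J - 46730)/(-33053 + F) = ((-26182/7671 + 2*sqrt(35)/7671) - 46730)/(-33053 + 23977) = (-358492012/7671 + 2*sqrt(35)/7671)/(-9076) = (-358492012/7671 + 2*sqrt(35)/7671)*(-1/9076) = 89623003/17405499 - sqrt(35)/34810998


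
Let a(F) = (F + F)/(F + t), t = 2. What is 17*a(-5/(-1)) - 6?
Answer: 128/7 ≈ 18.286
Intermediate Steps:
a(F) = 2*F/(2 + F) (a(F) = (F + F)/(F + 2) = (2*F)/(2 + F) = 2*F/(2 + F))
17*a(-5/(-1)) - 6 = 17*(2*(-5/(-1))/(2 - 5/(-1))) - 6 = 17*(2*(-5*(-1))/(2 - 5*(-1))) - 6 = 17*(2*5/(2 + 5)) - 6 = 17*(2*5/7) - 6 = 17*(2*5*(⅐)) - 6 = 17*(10/7) - 6 = 170/7 - 6 = 128/7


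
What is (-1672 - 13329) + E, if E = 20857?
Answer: 5856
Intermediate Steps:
(-1672 - 13329) + E = (-1672 - 13329) + 20857 = -15001 + 20857 = 5856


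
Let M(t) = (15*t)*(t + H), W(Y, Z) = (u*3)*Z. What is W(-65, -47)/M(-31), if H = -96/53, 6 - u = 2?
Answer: -212/5735 ≈ -0.036966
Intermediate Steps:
u = 4 (u = 6 - 1*2 = 6 - 2 = 4)
H = -96/53 (H = -96*1/53 = -96/53 ≈ -1.8113)
W(Y, Z) = 12*Z (W(Y, Z) = (4*3)*Z = 12*Z)
M(t) = 15*t*(-96/53 + t) (M(t) = (15*t)*(t - 96/53) = (15*t)*(-96/53 + t) = 15*t*(-96/53 + t))
W(-65, -47)/M(-31) = (12*(-47))/(((15/53)*(-31)*(-96 + 53*(-31)))) = -564*(-53/(465*(-96 - 1643))) = -564/((15/53)*(-31)*(-1739)) = -564/808635/53 = -564*53/808635 = -212/5735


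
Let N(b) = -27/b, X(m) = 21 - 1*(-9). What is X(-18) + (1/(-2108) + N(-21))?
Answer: 461645/14756 ≈ 31.285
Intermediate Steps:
X(m) = 30 (X(m) = 21 + 9 = 30)
X(-18) + (1/(-2108) + N(-21)) = 30 + (1/(-2108) - 27/(-21)) = 30 + (-1/2108 - 27*(-1/21)) = 30 + (-1/2108 + 9/7) = 30 + 18965/14756 = 461645/14756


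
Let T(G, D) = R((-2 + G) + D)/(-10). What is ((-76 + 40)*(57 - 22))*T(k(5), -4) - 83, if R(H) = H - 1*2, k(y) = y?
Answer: -461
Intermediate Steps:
R(H) = -2 + H (R(H) = H - 2 = -2 + H)
T(G, D) = 2/5 - D/10 - G/10 (T(G, D) = (-2 + ((-2 + G) + D))/(-10) = (-2 + (-2 + D + G))*(-1/10) = (-4 + D + G)*(-1/10) = 2/5 - D/10 - G/10)
((-76 + 40)*(57 - 22))*T(k(5), -4) - 83 = ((-76 + 40)*(57 - 22))*(2/5 - 1/10*(-4) - 1/10*5) - 83 = (-36*35)*(2/5 + 2/5 - 1/2) - 83 = -1260*3/10 - 83 = -378 - 83 = -461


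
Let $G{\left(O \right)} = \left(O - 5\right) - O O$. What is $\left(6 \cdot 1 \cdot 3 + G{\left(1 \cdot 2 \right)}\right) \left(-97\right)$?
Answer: $-1067$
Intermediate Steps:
$G{\left(O \right)} = -5 + O - O^{2}$ ($G{\left(O \right)} = \left(O - 5\right) - O^{2} = \left(-5 + O\right) - O^{2} = -5 + O - O^{2}$)
$\left(6 \cdot 1 \cdot 3 + G{\left(1 \cdot 2 \right)}\right) \left(-97\right) = \left(6 \cdot 1 \cdot 3 - \left(3 + \left(1 \cdot 2\right)^{2}\right)\right) \left(-97\right) = \left(6 \cdot 3 - 7\right) \left(-97\right) = \left(18 - 7\right) \left(-97\right) = 11 \left(-97\right) = -1067$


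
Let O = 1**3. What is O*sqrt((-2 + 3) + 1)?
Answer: sqrt(2) ≈ 1.4142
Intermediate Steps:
O = 1
O*sqrt((-2 + 3) + 1) = 1*sqrt((-2 + 3) + 1) = 1*sqrt(1 + 1) = 1*sqrt(2) = sqrt(2)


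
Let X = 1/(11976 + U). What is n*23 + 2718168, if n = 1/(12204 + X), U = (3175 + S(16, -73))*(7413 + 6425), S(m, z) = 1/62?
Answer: 45193691222982994083/16626526098331 ≈ 2.7182e+6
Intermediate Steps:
S(m, z) = 1/62
U = 1362012069/31 (U = (3175 + 1/62)*(7413 + 6425) = (196851/62)*13838 = 1362012069/31 ≈ 4.3936e+7)
X = 31/1362383325 (X = 1/(11976 + 1362012069/31) = 1/(1362383325/31) = 31/1362383325 ≈ 2.2754e-8)
n = 1362383325/16626526098331 (n = 1/(12204 + 31/1362383325) = 1/(16626526098331/1362383325) = 1362383325/16626526098331 ≈ 8.1940e-5)
n*23 + 2718168 = (1362383325/16626526098331)*23 + 2718168 = 31334816475/16626526098331 + 2718168 = 45193691222982994083/16626526098331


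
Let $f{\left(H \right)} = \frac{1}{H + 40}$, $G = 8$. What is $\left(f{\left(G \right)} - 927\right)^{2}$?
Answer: $\frac{1979805025}{2304} \approx 8.5929 \cdot 10^{5}$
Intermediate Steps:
$f{\left(H \right)} = \frac{1}{40 + H}$
$\left(f{\left(G \right)} - 927\right)^{2} = \left(\frac{1}{40 + 8} - 927\right)^{2} = \left(\frac{1}{48} - 927\right)^{2} = \left(- \frac{44495}{48}\right)^{2} = \frac{1979805025}{2304}$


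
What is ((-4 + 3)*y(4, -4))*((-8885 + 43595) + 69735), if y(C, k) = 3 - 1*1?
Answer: -208890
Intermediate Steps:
y(C, k) = 2 (y(C, k) = 3 - 1 = 2)
((-4 + 3)*y(4, -4))*((-8885 + 43595) + 69735) = ((-4 + 3)*2)*((-8885 + 43595) + 69735) = (-1*2)*(34710 + 69735) = -2*104445 = -208890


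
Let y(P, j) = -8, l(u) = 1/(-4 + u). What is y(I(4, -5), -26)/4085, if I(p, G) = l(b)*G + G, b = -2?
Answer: -8/4085 ≈ -0.0019584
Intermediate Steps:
I(p, G) = 5*G/6 (I(p, G) = G/(-4 - 2) + G = G/(-6) + G = -G/6 + G = 5*G/6)
y(I(4, -5), -26)/4085 = -8/4085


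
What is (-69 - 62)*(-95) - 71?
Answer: 12374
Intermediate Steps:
(-69 - 62)*(-95) - 71 = -131*(-95) - 71 = 12445 - 71 = 12374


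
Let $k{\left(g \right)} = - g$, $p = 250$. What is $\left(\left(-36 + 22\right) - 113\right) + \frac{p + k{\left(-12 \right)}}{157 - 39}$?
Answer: $- \frac{7362}{59} \approx -124.78$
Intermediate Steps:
$\left(\left(-36 + 22\right) - 113\right) + \frac{p + k{\left(-12 \right)}}{157 - 39} = \left(\left(-36 + 22\right) - 113\right) + \frac{250 - -12}{157 - 39} = \left(-14 - 113\right) + \frac{250 + 12}{118} = -127 + 262 \cdot \frac{1}{118} = -127 + \frac{131}{59} = - \frac{7362}{59}$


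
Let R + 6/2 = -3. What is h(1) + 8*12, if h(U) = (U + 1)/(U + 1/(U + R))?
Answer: 197/2 ≈ 98.500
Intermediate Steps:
R = -6 (R = -3 - 3 = -6)
h(U) = (1 + U)/(U + 1/(-6 + U)) (h(U) = (U + 1)/(U + 1/(U - 6)) = (1 + U)/(U + 1/(-6 + U)))
h(1) + 8*12 = (-6 + 1² - 5*1)/(1 + 1² - 6*1) + 8*12 = (-6 + 1 - 5)/(1 + 1 - 6) + 96 = -10/(-4) + 96 = -¼*(-10) + 96 = 5/2 + 96 = 197/2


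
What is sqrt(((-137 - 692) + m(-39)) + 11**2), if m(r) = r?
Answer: 3*I*sqrt(83) ≈ 27.331*I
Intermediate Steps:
sqrt(((-137 - 692) + m(-39)) + 11**2) = sqrt(((-137 - 692) - 39) + 11**2) = sqrt((-829 - 39) + 121) = sqrt(-868 + 121) = sqrt(-747) = 3*I*sqrt(83)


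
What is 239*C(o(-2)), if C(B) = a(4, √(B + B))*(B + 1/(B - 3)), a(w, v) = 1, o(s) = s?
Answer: -2629/5 ≈ -525.80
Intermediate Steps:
C(B) = B + 1/(-3 + B) (C(B) = 1*(B + 1/(B - 3)) = 1*(B + 1/(-3 + B)) = B + 1/(-3 + B))
239*C(o(-2)) = 239*((1 + (-2)² - 3*(-2))/(-3 - 2)) = 239*((1 + 4 + 6)/(-5)) = 239*(-⅕*11) = 239*(-11/5) = -2629/5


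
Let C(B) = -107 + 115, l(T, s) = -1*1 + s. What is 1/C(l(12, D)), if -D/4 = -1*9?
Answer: ⅛ ≈ 0.12500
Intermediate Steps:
D = 36 (D = -(-4)*9 = -4*(-9) = 36)
l(T, s) = -1 + s
C(B) = 8
1/C(l(12, D)) = 1/8 = ⅛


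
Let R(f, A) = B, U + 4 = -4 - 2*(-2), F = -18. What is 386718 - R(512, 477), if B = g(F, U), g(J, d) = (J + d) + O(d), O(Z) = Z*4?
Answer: 386756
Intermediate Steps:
O(Z) = 4*Z
U = -4 (U = -4 + (-4 - 2*(-2)) = -4 + (-4 + 4) = -4 + 0 = -4)
g(J, d) = J + 5*d (g(J, d) = (J + d) + 4*d = J + 5*d)
B = -38 (B = -18 + 5*(-4) = -18 - 20 = -38)
R(f, A) = -38
386718 - R(512, 477) = 386718 - 1*(-38) = 386718 + 38 = 386756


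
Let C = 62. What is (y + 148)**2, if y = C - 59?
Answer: 22801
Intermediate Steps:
y = 3 (y = 62 - 59 = 3)
(y + 148)**2 = (3 + 148)**2 = 151**2 = 22801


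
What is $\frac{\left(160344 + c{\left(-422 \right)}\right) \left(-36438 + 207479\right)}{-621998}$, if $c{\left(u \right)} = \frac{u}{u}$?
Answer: $- \frac{2109659165}{47846} \approx -44093.0$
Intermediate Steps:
$c{\left(u \right)} = 1$
$\frac{\left(160344 + c{\left(-422 \right)}\right) \left(-36438 + 207479\right)}{-621998} = \frac{\left(160344 + 1\right) \left(-36438 + 207479\right)}{-621998} = 160345 \cdot 171041 \left(- \frac{1}{621998}\right) = 27425569145 \left(- \frac{1}{621998}\right) = - \frac{2109659165}{47846}$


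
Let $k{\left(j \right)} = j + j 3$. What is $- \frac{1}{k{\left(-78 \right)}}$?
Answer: $\frac{1}{312} \approx 0.0032051$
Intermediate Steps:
$k{\left(j \right)} = 4 j$ ($k{\left(j \right)} = j + 3 j = 4 j$)
$- \frac{1}{k{\left(-78 \right)}} = - \frac{1}{4 \left(-78\right)} = - \frac{1}{-312} = \left(-1\right) \left(- \frac{1}{312}\right) = \frac{1}{312}$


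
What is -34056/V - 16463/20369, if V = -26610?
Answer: 42601039/90336515 ≈ 0.47158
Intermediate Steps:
-34056/V - 16463/20369 = -34056/(-26610) - 16463/20369 = -34056*(-1/26610) - 16463*1/20369 = 5676/4435 - 16463/20369 = 42601039/90336515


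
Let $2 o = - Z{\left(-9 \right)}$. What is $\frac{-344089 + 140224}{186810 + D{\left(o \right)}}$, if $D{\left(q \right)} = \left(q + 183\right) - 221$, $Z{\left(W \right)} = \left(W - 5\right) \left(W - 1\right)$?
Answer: $- \frac{67955}{62234} \approx -1.0919$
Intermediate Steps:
$Z{\left(W \right)} = \left(-1 + W\right) \left(-5 + W\right)$ ($Z{\left(W \right)} = \left(-5 + W\right) \left(-1 + W\right) = \left(-1 + W\right) \left(-5 + W\right)$)
$o = -70$ ($o = \frac{\left(-1\right) \left(5 + \left(-9\right)^{2} - -54\right)}{2} = \frac{\left(-1\right) \left(5 + 81 + 54\right)}{2} = \frac{\left(-1\right) 140}{2} = \frac{1}{2} \left(-140\right) = -70$)
$D{\left(q \right)} = -38 + q$ ($D{\left(q \right)} = \left(183 + q\right) - 221 = -38 + q$)
$\frac{-344089 + 140224}{186810 + D{\left(o \right)}} = \frac{-344089 + 140224}{186810 - 108} = - \frac{203865}{186810 - 108} = - \frac{203865}{186702} = \left(-203865\right) \frac{1}{186702} = - \frac{67955}{62234}$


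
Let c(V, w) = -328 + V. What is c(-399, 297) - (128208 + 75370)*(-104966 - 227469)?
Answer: 67676451703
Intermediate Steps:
c(-399, 297) - (128208 + 75370)*(-104966 - 227469) = (-328 - 399) - (128208 + 75370)*(-104966 - 227469) = -727 - 203578*(-332435) = -727 - 1*(-67676452430) = -727 + 67676452430 = 67676451703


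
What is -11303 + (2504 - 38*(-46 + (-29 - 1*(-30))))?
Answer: -7089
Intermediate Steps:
-11303 + (2504 - 38*(-46 + (-29 - 1*(-30)))) = -11303 + (2504 - 38*(-46 + (-29 + 30))) = -11303 + (2504 - 38*(-46 + 1)) = -11303 + (2504 - 38*(-45)) = -11303 + (2504 + 1710) = -11303 + 4214 = -7089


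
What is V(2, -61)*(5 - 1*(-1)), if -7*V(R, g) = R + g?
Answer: 354/7 ≈ 50.571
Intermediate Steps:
V(R, g) = -R/7 - g/7 (V(R, g) = -(R + g)/7 = -R/7 - g/7)
V(2, -61)*(5 - 1*(-1)) = (-⅐*2 - ⅐*(-61))*(5 - 1*(-1)) = (-2/7 + 61/7)*(5 + 1) = (59/7)*6 = 354/7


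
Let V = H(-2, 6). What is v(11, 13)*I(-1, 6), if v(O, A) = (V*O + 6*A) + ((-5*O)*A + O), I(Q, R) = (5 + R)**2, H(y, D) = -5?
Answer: -82401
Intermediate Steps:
V = -5
v(O, A) = -4*O + 6*A - 5*A*O (v(O, A) = (-5*O + 6*A) + ((-5*O)*A + O) = (-5*O + 6*A) + (-5*A*O + O) = (-5*O + 6*A) + (O - 5*A*O) = -4*O + 6*A - 5*A*O)
v(11, 13)*I(-1, 6) = (-4*11 + 6*13 - 5*13*11)*(5 + 6)**2 = (-44 + 78 - 715)*11**2 = -681*121 = -82401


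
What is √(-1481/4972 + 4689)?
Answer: √28977098161/2486 ≈ 68.474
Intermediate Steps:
√(-1481/4972 + 4689) = √(23312227/4972) = √28977098161/2486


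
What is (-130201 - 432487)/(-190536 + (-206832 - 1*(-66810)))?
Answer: 281344/165279 ≈ 1.7022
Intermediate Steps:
(-130201 - 432487)/(-190536 + (-206832 - 1*(-66810))) = -562688/(-190536 + (-206832 + 66810)) = -562688/(-190536 - 140022) = -562688/(-330558) = -562688*(-1/330558) = 281344/165279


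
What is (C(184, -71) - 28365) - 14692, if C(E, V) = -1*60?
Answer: -43117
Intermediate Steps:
C(E, V) = -60
(C(184, -71) - 28365) - 14692 = (-60 - 28365) - 14692 = -28425 - 14692 = -43117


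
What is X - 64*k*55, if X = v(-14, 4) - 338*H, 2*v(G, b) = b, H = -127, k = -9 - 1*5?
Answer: 92208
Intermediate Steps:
k = -14 (k = -9 - 5 = -14)
v(G, b) = b/2
X = 42928 (X = (½)*4 - 338*(-127) = 2 + 42926 = 42928)
X - 64*k*55 = 42928 - 64*(-14)*55 = 42928 + 896*55 = 42928 + 49280 = 92208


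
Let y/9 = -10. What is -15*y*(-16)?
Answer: -21600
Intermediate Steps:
y = -90 (y = 9*(-10) = -90)
-15*y*(-16) = -15*(-90)*(-16) = 1350*(-16) = -21600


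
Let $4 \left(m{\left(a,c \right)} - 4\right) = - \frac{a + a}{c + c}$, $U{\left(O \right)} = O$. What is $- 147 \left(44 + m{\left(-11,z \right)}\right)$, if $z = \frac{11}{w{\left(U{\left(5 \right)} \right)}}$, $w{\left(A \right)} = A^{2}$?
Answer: $- \frac{31899}{4} \approx -7974.8$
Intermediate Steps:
$z = \frac{11}{25}$ ($z = \frac{11}{5^{2}} = \frac{11}{25} \approx 0.44$)
$m{\left(a,c \right)} = 4 - \frac{a}{4 c}$ ($m{\left(a,c \right)} = 4 + \frac{\left(-1\right) \frac{a + a}{c + c}}{4} = 4 + \frac{\left(-1\right) \frac{2 a}{2 c}}{4} = 4 + \frac{\left(-1\right) 2 a \frac{1}{2 c}}{4} = 4 + \frac{\left(-1\right) \frac{a}{c}}{4} = 4 + \frac{\left(-1\right) a \frac{1}{c}}{4} = 4 - \frac{a}{4 c}$)
$- 147 \left(44 + m{\left(-11,z \right)}\right) = - 147 \left(44 - \left(-4 - \frac{11}{4 \cdot \frac{11}{25}}\right)\right) = - 147 \left(44 - \left(-4 - \frac{25}{4}\right)\right) = - 147 \left(44 + \left(4 + \frac{25}{4}\right)\right) = - 147 \left(44 + \frac{41}{4}\right) = \left(-147\right) \frac{217}{4} = - \frac{31899}{4}$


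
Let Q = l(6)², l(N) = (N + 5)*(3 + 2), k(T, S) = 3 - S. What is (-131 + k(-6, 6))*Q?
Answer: -405350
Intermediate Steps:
l(N) = 25 + 5*N (l(N) = (5 + N)*5 = 25 + 5*N)
Q = 3025 (Q = (25 + 5*6)² = (25 + 30)² = 55² = 3025)
(-131 + k(-6, 6))*Q = (-131 + (3 - 1*6))*3025 = (-131 + (3 - 6))*3025 = (-131 - 3)*3025 = -134*3025 = -405350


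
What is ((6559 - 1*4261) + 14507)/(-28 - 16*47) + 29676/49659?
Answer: -54091481/2582268 ≈ -20.947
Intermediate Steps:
((6559 - 1*4261) + 14507)/(-28 - 16*47) + 29676/49659 = ((6559 - 4261) + 14507)/(-28 - 752) + 29676*(1/49659) = (2298 + 14507)/(-780) + 9892/16553 = 16805*(-1/780) + 9892/16553 = -3361/156 + 9892/16553 = -54091481/2582268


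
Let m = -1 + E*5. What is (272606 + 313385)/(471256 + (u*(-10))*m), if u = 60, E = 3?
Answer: 585991/462856 ≈ 1.2660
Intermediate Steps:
m = 14 (m = -1 + 3*5 = -1 + 15 = 14)
(272606 + 313385)/(471256 + (u*(-10))*m) = (272606 + 313385)/(471256 + (60*(-10))*14) = 585991/(471256 - 600*14) = 585991/(471256 - 8400) = 585991/462856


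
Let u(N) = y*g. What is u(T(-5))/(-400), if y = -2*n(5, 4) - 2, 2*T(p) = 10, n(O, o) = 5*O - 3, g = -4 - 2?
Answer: -69/100 ≈ -0.69000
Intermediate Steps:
g = -6
n(O, o) = -3 + 5*O
T(p) = 5 (T(p) = (1/2)*10 = 5)
y = -46 (y = -2*(-3 + 5*5) - 2 = -2*(-3 + 25) - 2 = -2*22 - 2 = -44 - 2 = -46)
u(N) = 276 (u(N) = -46*(-6) = 276)
u(T(-5))/(-400) = 276/(-400) = 276*(-1/400) = -69/100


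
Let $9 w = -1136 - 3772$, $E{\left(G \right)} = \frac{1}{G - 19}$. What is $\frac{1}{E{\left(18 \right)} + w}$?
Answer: $- \frac{3}{1639} \approx -0.0018304$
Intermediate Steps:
$E{\left(G \right)} = \frac{1}{-19 + G}$
$w = - \frac{1636}{3}$ ($w = \frac{-1136 - 3772}{9} = \frac{1}{9} \left(-4908\right) = - \frac{1636}{3} \approx -545.33$)
$\frac{1}{E{\left(18 \right)} + w} = \frac{1}{\frac{1}{-19 + 18} - \frac{1636}{3}} = \frac{1}{\frac{1}{-1} - \frac{1636}{3}} = \frac{1}{-1 - \frac{1636}{3}} = \frac{1}{- \frac{1639}{3}} = - \frac{3}{1639}$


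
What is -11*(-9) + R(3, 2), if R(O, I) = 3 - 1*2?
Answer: 100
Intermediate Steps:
R(O, I) = 1 (R(O, I) = 3 - 2 = 1)
-11*(-9) + R(3, 2) = -11*(-9) + 1 = 99 + 1 = 100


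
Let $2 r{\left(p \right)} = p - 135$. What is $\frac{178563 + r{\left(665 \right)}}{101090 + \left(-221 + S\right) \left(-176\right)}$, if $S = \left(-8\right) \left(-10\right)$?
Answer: $\frac{89414}{62953} \approx 1.4203$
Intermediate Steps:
$r{\left(p \right)} = - \frac{135}{2} + \frac{p}{2}$ ($r{\left(p \right)} = \frac{p - 135}{2} = \frac{-135 + p}{2} = - \frac{135}{2} + \frac{p}{2}$)
$S = 80$
$\frac{178563 + r{\left(665 \right)}}{101090 + \left(-221 + S\right) \left(-176\right)} = \frac{178563 + \left(- \frac{135}{2} + \frac{1}{2} \cdot 665\right)}{101090 + \left(-221 + 80\right) \left(-176\right)} = \frac{178563 + \left(- \frac{135}{2} + \frac{665}{2}\right)}{101090 - -24816} = \frac{178563 + 265}{101090 + 24816} = \frac{178828}{125906} = 178828 \cdot \frac{1}{125906} = \frac{89414}{62953}$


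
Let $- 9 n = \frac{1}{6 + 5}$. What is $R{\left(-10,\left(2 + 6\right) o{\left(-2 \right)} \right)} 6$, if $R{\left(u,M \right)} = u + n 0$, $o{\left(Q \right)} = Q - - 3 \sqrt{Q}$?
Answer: $-60$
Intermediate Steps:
$n = - \frac{1}{99}$ ($n = - \frac{1}{9 \left(6 + 5\right)} = - \frac{1}{9 \cdot 11} = \left(- \frac{1}{9}\right) \frac{1}{11} = - \frac{1}{99} \approx -0.010101$)
$o{\left(Q \right)} = Q + 3 \sqrt{Q}$
$R{\left(u,M \right)} = u$ ($R{\left(u,M \right)} = u - 0 = u + 0 = u$)
$R{\left(-10,\left(2 + 6\right) o{\left(-2 \right)} \right)} 6 = \left(-10\right) 6 = -60$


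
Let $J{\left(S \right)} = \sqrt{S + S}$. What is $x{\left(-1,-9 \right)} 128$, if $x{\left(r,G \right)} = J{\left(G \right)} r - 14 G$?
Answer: $16128 - 384 i \sqrt{2} \approx 16128.0 - 543.06 i$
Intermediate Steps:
$J{\left(S \right)} = \sqrt{2} \sqrt{S}$ ($J{\left(S \right)} = \sqrt{2 S} = \sqrt{2} \sqrt{S}$)
$x{\left(r,G \right)} = - 14 G + r \sqrt{2} \sqrt{G}$ ($x{\left(r,G \right)} = \sqrt{2} \sqrt{G} r - 14 G = r \sqrt{2} \sqrt{G} - 14 G = - 14 G + r \sqrt{2} \sqrt{G}$)
$x{\left(-1,-9 \right)} 128 = \left(\left(-14\right) \left(-9\right) - \sqrt{2} \sqrt{-9}\right) 128 = \left(126 - \sqrt{2} \cdot 3 i\right) 128 = \left(126 - 3 i \sqrt{2}\right) 128 = 16128 - 384 i \sqrt{2}$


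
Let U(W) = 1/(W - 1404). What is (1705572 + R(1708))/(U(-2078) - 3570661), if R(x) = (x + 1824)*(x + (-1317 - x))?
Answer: 3419407568/4144347201 ≈ 0.82508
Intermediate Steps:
U(W) = 1/(-1404 + W)
R(x) = -2402208 - 1317*x (R(x) = (1824 + x)*(-1317) = -2402208 - 1317*x)
(1705572 + R(1708))/(U(-2078) - 3570661) = (1705572 + (-2402208 - 1317*1708))/(1/(-1404 - 2078) - 3570661) = (1705572 + (-2402208 - 2249436))/(1/(-3482) - 3570661) = (1705572 - 4651644)/(-1/3482 - 3570661) = -2946072/(-12433041603/3482) = -2946072*(-3482/12433041603) = 3419407568/4144347201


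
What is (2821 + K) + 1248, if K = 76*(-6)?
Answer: 3613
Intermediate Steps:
K = -456
(2821 + K) + 1248 = (2821 - 456) + 1248 = 2365 + 1248 = 3613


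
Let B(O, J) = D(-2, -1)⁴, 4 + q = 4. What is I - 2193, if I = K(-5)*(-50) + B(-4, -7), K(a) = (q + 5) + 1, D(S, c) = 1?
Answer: -2492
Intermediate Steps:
q = 0 (q = -4 + 4 = 0)
B(O, J) = 1 (B(O, J) = 1⁴ = 1)
K(a) = 6 (K(a) = (0 + 5) + 1 = 5 + 1 = 6)
I = -299 (I = 6*(-50) + 1 = -300 + 1 = -299)
I - 2193 = -299 - 2193 = -2492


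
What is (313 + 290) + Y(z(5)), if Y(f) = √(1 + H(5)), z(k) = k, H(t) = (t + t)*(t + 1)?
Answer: 603 + √61 ≈ 610.81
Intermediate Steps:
H(t) = 2*t*(1 + t) (H(t) = (2*t)*(1 + t) = 2*t*(1 + t))
Y(f) = √61 (Y(f) = √(1 + 2*5*(1 + 5)) = √(1 + 2*5*6) = √(1 + 60) = √61)
(313 + 290) + Y(z(5)) = (313 + 290) + √61 = 603 + √61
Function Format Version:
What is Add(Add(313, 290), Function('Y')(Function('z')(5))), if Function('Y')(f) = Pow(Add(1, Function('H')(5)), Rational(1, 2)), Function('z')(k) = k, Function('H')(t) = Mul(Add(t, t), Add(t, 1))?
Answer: Add(603, Pow(61, Rational(1, 2))) ≈ 610.81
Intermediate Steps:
Function('H')(t) = Mul(2, t, Add(1, t)) (Function('H')(t) = Mul(Mul(2, t), Add(1, t)) = Mul(2, t, Add(1, t)))
Function('Y')(f) = Pow(61, Rational(1, 2)) (Function('Y')(f) = Pow(Add(1, Mul(2, 5, Add(1, 5))), Rational(1, 2)) = Pow(Add(1, Mul(2, 5, 6)), Rational(1, 2)) = Pow(Add(1, 60), Rational(1, 2)) = Pow(61, Rational(1, 2)))
Add(Add(313, 290), Function('Y')(Function('z')(5))) = Add(Add(313, 290), Pow(61, Rational(1, 2))) = Add(603, Pow(61, Rational(1, 2)))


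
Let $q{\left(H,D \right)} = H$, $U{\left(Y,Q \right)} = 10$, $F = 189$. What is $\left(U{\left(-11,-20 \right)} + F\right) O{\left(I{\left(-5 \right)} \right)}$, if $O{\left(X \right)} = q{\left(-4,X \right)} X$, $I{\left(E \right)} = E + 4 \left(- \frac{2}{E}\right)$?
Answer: $\frac{13532}{5} \approx 2706.4$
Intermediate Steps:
$I{\left(E \right)} = E - \frac{8}{E}$
$O{\left(X \right)} = - 4 X$
$\left(U{\left(-11,-20 \right)} + F\right) O{\left(I{\left(-5 \right)} \right)} = \left(10 + 189\right) \left(- 4 \left(-5 - \frac{8}{-5}\right)\right) = 199 \left(- 4 \left(-5 - - \frac{8}{5}\right)\right) = 199 \left(- 4 \left(-5 + \frac{8}{5}\right)\right) = 199 \left(\left(-4\right) \left(- \frac{17}{5}\right)\right) = 199 \cdot \frac{68}{5} = \frac{13532}{5}$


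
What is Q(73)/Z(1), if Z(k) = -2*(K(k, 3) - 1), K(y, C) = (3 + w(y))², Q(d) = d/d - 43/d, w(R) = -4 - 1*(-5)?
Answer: -1/73 ≈ -0.013699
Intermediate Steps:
w(R) = 1 (w(R) = -4 + 5 = 1)
Q(d) = 1 - 43/d
K(y, C) = 16 (K(y, C) = (3 + 1)² = 4² = 16)
Z(k) = -30 (Z(k) = -2*(16 - 1) = -2*15 = -30)
Q(73)/Z(1) = ((-43 + 73)/73)/(-30) = ((1/73)*30)*(-1/30) = (30/73)*(-1/30) = -1/73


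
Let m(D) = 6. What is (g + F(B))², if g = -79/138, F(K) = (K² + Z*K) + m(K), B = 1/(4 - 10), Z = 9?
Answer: 10725625/685584 ≈ 15.645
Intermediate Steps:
B = -⅙ (B = 1/(-6) = -⅙ ≈ -0.16667)
F(K) = 6 + K² + 9*K (F(K) = (K² + 9*K) + 6 = 6 + K² + 9*K)
g = -79/138 (g = -79*1/138 = -79/138 ≈ -0.57246)
(g + F(B))² = (-79/138 + (6 + (-⅙)² + 9*(-⅙)))² = (-79/138 + (6 + 1/36 - 3/2))² = (-79/138 + 163/36)² = (3275/828)² = 10725625/685584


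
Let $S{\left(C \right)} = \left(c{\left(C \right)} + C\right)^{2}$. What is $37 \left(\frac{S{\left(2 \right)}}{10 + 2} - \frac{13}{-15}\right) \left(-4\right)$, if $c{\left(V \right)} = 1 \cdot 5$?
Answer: $- \frac{3663}{5} \approx -732.6$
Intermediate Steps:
$c{\left(V \right)} = 5$
$S{\left(C \right)} = \left(5 + C\right)^{2}$
$37 \left(\frac{S{\left(2 \right)}}{10 + 2} - \frac{13}{-15}\right) \left(-4\right) = 37 \left(\frac{\left(5 + 2\right)^{2}}{10 + 2} - \frac{13}{-15}\right) \left(-4\right) = 37 \left(\frac{7^{2}}{12} - - \frac{13}{15}\right) \left(-4\right) = 37 \left(49 \cdot \frac{1}{12} + \frac{13}{15}\right) \left(-4\right) = 37 \left(\frac{49}{12} + \frac{13}{15}\right) \left(-4\right) = 37 \cdot \frac{99}{20} \left(-4\right) = \frac{3663}{20} \left(-4\right) = - \frac{3663}{5}$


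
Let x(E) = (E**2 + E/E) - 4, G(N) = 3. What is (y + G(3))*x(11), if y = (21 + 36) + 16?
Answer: 8968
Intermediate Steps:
y = 73 (y = 57 + 16 = 73)
x(E) = -3 + E**2 (x(E) = (E**2 + 1) - 4 = (1 + E**2) - 4 = -3 + E**2)
(y + G(3))*x(11) = (73 + 3)*(-3 + 11**2) = 76*(-3 + 121) = 76*118 = 8968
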